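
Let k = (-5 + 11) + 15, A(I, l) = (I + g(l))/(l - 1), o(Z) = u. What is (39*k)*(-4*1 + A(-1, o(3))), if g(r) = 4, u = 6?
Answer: -13923/5 ≈ -2784.6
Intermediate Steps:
o(Z) = 6
A(I, l) = (4 + I)/(-1 + l) (A(I, l) = (I + 4)/(l - 1) = (4 + I)/(-1 + l))
k = 21 (k = 6 + 15 = 21)
(39*k)*(-4*1 + A(-1, o(3))) = (39*21)*(-4*1 + (4 - 1)/(-1 + 6)) = 819*(-4 + 3/5) = 819*(-4 + (⅕)*3) = 819*(-4 + ⅗) = 819*(-17/5) = -13923/5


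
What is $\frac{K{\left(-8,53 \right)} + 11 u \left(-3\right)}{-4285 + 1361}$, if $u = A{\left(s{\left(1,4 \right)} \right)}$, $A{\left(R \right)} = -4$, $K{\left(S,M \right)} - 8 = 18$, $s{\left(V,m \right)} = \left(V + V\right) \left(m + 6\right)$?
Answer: $- \frac{79}{1462} \approx -0.054036$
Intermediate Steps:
$s{\left(V,m \right)} = 2 V \left(6 + m\right)$
$K{\left(S,M \right)} = 26$ ($K{\left(S,M \right)} = 8 + 18 = 26$)
$u = -4$
$\frac{K{\left(-8,53 \right)} + 11 u \left(-3\right)}{-4285 + 1361} = \frac{26 + 11 \left(-4\right) \left(-3\right)}{-4285 + 1361} = \frac{26 - -132}{-2924} = \left(26 + 132\right) \left(- \frac{1}{2924}\right) = 158 \left(- \frac{1}{2924}\right) = - \frac{79}{1462}$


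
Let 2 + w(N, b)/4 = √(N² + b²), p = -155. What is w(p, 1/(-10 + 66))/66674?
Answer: -4/33337 + √75342401/933436 ≈ 0.0091790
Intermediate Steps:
w(N, b) = -8 + 4*√(N² + b²)
w(p, 1/(-10 + 66))/66674 = (-8 + 4*√((-155)² + (1/(-10 + 66))²))/66674 = (-8 + 4*√(24025 + (1/56)²))*(1/66674) = (-8 + 4*√(24025 + 1/3136))*(1/66674) = (-8 + 4*√(75342401/3136))*(1/66674) = (-8 + 4*(√75342401/56))*(1/66674) = (-8 + √75342401/14)*(1/66674) = -4/33337 + √75342401/933436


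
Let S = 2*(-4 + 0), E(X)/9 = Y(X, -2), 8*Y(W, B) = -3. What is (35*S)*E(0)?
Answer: 945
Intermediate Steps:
Y(W, B) = -3/8 (Y(W, B) = (1/8)*(-3) = -3/8)
E(X) = -27/8 (E(X) = 9*(-3/8) = -27/8)
S = -8 (S = 2*(-4) = -8)
(35*S)*E(0) = (35*(-8))*(-27/8) = -280*(-27/8) = 945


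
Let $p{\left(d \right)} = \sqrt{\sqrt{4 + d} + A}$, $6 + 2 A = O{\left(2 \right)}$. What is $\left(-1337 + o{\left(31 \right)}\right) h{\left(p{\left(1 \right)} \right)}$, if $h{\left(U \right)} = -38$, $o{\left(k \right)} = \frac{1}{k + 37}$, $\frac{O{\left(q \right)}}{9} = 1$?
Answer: $\frac{1727385}{34} \approx 50805.0$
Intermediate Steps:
$O{\left(q \right)} = 9$ ($O{\left(q \right)} = 9 \cdot 1 = 9$)
$A = \frac{3}{2}$ ($A = -3 + \frac{1}{2} \cdot 9 = -3 + \frac{9}{2} = \frac{3}{2} \approx 1.5$)
$o{\left(k \right)} = \frac{1}{37 + k}$
$p{\left(d \right)} = \sqrt{\frac{3}{2} + \sqrt{4 + d}}$ ($p{\left(d \right)} = \sqrt{\sqrt{4 + d} + \frac{3}{2}} = \sqrt{\frac{3}{2} + \sqrt{4 + d}}$)
$\left(-1337 + o{\left(31 \right)}\right) h{\left(p{\left(1 \right)} \right)} = \left(-1337 + \frac{1}{37 + 31}\right) \left(-38\right) = \left(-1337 + \frac{1}{68}\right) \left(-38\right) = \left(- \frac{90915}{68}\right) \left(-38\right) = \frac{1727385}{34}$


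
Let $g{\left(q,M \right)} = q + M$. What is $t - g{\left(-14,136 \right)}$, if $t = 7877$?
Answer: $7755$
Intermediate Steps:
$g{\left(q,M \right)} = M + q$
$t - g{\left(-14,136 \right)} = 7877 - \left(136 - 14\right) = 7877 - 122 = 7755$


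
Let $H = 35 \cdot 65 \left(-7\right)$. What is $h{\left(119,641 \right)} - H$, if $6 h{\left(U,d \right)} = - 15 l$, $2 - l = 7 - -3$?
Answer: $15945$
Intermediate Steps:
$H = -15925$ ($H = 2275 \left(-7\right) = -15925$)
$l = -8$ ($l = 2 - \left(7 - -3\right) = 2 - \left(7 + 3\right) = 2 - 10 = -8$)
$h{\left(U,d \right)} = 20$ ($h{\left(U,d \right)} = \frac{\left(-15\right) \left(-8\right)}{6} = \frac{1}{6} \cdot 120 = 20$)
$h{\left(119,641 \right)} - H = 20 - -15925 = 20 + 15925 = 15945$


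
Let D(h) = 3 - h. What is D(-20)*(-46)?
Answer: -1058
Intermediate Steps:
D(-20)*(-46) = (3 - 1*(-20))*(-46) = (3 + 20)*(-46) = 23*(-46) = -1058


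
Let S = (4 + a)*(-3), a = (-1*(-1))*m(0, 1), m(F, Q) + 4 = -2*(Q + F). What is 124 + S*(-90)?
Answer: -416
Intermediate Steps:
m(F, Q) = -4 - 2*F - 2*Q (m(F, Q) = -4 - 2*(Q + F) = -4 - 2*(F + Q) = -4 + (-2*F - 2*Q) = -4 - 2*F - 2*Q)
a = -6 (a = (-1*(-1))*(-4 - 2*0 - 2*1) = 1*(-4 + 0 - 2) = 1*(-6) = -6)
S = 6 (S = (4 - 6)*(-3) = -2*(-3) = 6)
124 + S*(-90) = 124 + 6*(-90) = 124 - 540 = -416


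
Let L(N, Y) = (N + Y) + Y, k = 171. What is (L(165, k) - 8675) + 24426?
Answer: 16258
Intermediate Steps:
L(N, Y) = N + 2*Y
(L(165, k) - 8675) + 24426 = ((165 + 2*171) - 8675) + 24426 = ((165 + 342) - 8675) + 24426 = (507 - 8675) + 24426 = -8168 + 24426 = 16258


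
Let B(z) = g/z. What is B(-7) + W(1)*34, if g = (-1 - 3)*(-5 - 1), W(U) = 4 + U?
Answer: 1166/7 ≈ 166.57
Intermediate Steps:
g = 24 (g = -4*(-6) = 24)
B(z) = 24/z
B(-7) + W(1)*34 = 24/(-7) + (4 + 1)*34 = 24*(-⅐) + 5*34 = -24/7 + 170 = 1166/7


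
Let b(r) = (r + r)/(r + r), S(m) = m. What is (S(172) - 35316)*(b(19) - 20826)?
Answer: 731873800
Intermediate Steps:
b(r) = 1 (b(r) = (2*r)/((2*r)) = (2*r)*(1/(2*r)) = 1)
(S(172) - 35316)*(b(19) - 20826) = (172 - 35316)*(1 - 20826) = -35144*(-20825) = 731873800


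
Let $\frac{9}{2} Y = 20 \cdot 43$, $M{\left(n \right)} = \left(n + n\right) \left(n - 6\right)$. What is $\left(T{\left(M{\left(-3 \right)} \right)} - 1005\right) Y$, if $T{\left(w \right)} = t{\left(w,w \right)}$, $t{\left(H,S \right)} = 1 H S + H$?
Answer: $\frac{1126600}{3} \approx 3.7553 \cdot 10^{5}$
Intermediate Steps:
$M{\left(n \right)} = 2 n \left(-6 + n\right)$
$t{\left(H,S \right)} = H + H S$ ($t{\left(H,S \right)} = H S + H = H + H S$)
$Y = \frac{1720}{9}$ ($Y = \frac{2 \cdot 20 \cdot 43}{9} = \frac{2}{9} \cdot 860 = \frac{1720}{9} \approx 191.11$)
$T{\left(w \right)} = w \left(1 + w\right)$
$\left(T{\left(M{\left(-3 \right)} \right)} - 1005\right) Y = \left(2 \left(-3\right) \left(-6 - 3\right) \left(1 + 2 \left(-3\right) \left(-6 - 3\right)\right) - 1005\right) \frac{1720}{9} = \left(2 \left(-3\right) \left(-9\right) \left(1 + 2 \left(-3\right) \left(-9\right)\right) - 1005\right) \frac{1720}{9} = \left(54 \left(1 + 54\right) - 1005\right) \frac{1720}{9} = \left(54 \cdot 55 - 1005\right) \frac{1720}{9} = \left(2970 - 1005\right) \frac{1720}{9} = 1965 \cdot \frac{1720}{9} = \frac{1126600}{3}$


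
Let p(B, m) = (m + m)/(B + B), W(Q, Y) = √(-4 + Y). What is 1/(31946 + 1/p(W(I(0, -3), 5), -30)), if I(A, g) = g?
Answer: 30/958379 ≈ 3.1303e-5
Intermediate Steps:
p(B, m) = m/B (p(B, m) = (2*m)/((2*B)) = (2*m)*(1/(2*B)) = m/B)
1/(31946 + 1/p(W(I(0, -3), 5), -30)) = 1/(31946 + 1/(-30/√(-4 + 5))) = 1/(31946 + 1/(-30/(√1))) = 1/(31946 + 1/(-30/1)) = 1/(31946 + 1/(-30*1)) = 1/(31946 + 1/(-30)) = 1/(31946 - 1/30) = 1/(958379/30) = 30/958379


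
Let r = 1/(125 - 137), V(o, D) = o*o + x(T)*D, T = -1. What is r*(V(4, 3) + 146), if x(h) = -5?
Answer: -49/4 ≈ -12.250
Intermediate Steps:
V(o, D) = o² - 5*D (V(o, D) = o*o - 5*D = o² - 5*D)
r = -1/12 (r = 1/(-12) = -1/12 ≈ -0.083333)
r*(V(4, 3) + 146) = -((4² - 5*3) + 146)/12 = -((16 - 15) + 146)/12 = -(1 + 146)/12 = -1/12*147 = -49/4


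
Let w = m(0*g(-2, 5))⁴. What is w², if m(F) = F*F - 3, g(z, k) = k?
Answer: 6561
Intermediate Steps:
m(F) = -3 + F² (m(F) = F² - 3 = -3 + F²)
w = 81 (w = (-3 + (0*5)²)⁴ = (-3 + 0²)⁴ = (-3 + 0)⁴ = (-3)⁴ = 81)
w² = 81² = 6561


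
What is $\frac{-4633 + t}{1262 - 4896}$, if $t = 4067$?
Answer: $\frac{283}{1817} \approx 0.15575$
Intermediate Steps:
$\frac{-4633 + t}{1262 - 4896} = \frac{-4633 + 4067}{1262 - 4896} = - \frac{566}{-3634} = \left(-566\right) \left(- \frac{1}{3634}\right) = \frac{283}{1817}$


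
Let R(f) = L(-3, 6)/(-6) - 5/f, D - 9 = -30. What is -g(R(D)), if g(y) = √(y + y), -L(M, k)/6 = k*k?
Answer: -√31962/21 ≈ -8.5133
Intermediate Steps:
L(M, k) = -6*k² (L(M, k) = -6*k*k = -6*k²)
D = -21 (D = 9 - 30 = -21)
R(f) = 36 - 5/f (R(f) = -6*6²/(-6) - 5/f = -6*36*(-⅙) - 5/f = -216*(-⅙) - 5/f = 36 - 5/f)
g(y) = √2*√y (g(y) = √(2*y) = √2*√y)
-g(R(D)) = -√2*√(36 - 5/(-21)) = -√2*√(36 - 5*(-1/21)) = -√2*√(36 + 5/21) = -√2*√(761/21) = -√2*√15981/21 = -√31962/21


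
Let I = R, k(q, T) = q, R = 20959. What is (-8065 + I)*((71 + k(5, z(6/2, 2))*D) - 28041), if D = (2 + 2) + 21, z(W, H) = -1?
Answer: -359033430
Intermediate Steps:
I = 20959
D = 25 (D = 4 + 21 = 25)
(-8065 + I)*((71 + k(5, z(6/2, 2))*D) - 28041) = (-8065 + 20959)*((71 + 5*25) - 28041) = 12894*((71 + 125) - 28041) = 12894*(196 - 28041) = 12894*(-27845) = -359033430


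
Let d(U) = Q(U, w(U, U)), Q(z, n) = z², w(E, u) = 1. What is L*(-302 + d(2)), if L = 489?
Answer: -145722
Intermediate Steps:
d(U) = U²
L*(-302 + d(2)) = 489*(-302 + 2²) = 489*(-302 + 4) = 489*(-298) = -145722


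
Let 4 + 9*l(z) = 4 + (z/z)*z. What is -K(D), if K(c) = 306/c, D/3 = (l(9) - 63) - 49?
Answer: 34/37 ≈ 0.91892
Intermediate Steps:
l(z) = z/9 (l(z) = -4/9 + (4 + (z/z)*z)/9 = -4/9 + (4 + 1*z)/9 = -4/9 + (4 + z)/9 = -4/9 + (4/9 + z/9) = z/9)
D = -333 (D = 3*(((⅑)*9 - 63) - 49) = 3*((1 - 63) - 49) = 3*(-62 - 49) = 3*(-111) = -333)
-K(D) = -306/(-333) = -306*(-1)/333 = -1*(-34/37) = 34/37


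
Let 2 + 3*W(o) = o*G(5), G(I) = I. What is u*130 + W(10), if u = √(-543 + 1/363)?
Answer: 16 + 260*I*√147831/33 ≈ 16.0 + 3029.3*I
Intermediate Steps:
W(o) = -⅔ + 5*o/3 (W(o) = -⅔ + (o*5)/3 = -⅔ + (5*o)/3 = -⅔ + 5*o/3)
u = 2*I*√147831/33 (u = √(-543 + 1/363) = √(-197108/363) = 2*I*√147831/33 ≈ 23.302*I)
u*130 + W(10) = (2*I*√147831/33)*130 + (-⅔ + (5/3)*10) = 260*I*√147831/33 + (-⅔ + 50/3) = 260*I*√147831/33 + 16 = 16 + 260*I*√147831/33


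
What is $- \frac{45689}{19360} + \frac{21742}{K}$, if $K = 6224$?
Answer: $\frac{8534799}{7531040} \approx 1.1333$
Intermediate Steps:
$- \frac{45689}{19360} + \frac{21742}{K} = - \frac{45689}{19360} + \frac{21742}{6224} = \left(-45689\right) \frac{1}{19360} + 21742 \cdot \frac{1}{6224} = - \frac{45689}{19360} + \frac{10871}{3112} = \frac{8534799}{7531040}$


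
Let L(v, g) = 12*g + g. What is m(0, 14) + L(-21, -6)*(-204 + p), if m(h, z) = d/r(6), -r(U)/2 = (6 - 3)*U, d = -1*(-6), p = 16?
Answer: 87983/6 ≈ 14664.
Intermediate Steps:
d = 6
r(U) = -6*U (r(U) = -2*(6 - 3)*U = -6*U)
L(v, g) = 13*g
m(h, z) = -1/6 (m(h, z) = 6/((-6*6)) = 6/(-36) = 6*(-1/36) = -1/6)
m(0, 14) + L(-21, -6)*(-204 + p) = -1/6 + (13*(-6))*(-204 + 16) = -1/6 - 78*(-188) = -1/6 + 14664 = 87983/6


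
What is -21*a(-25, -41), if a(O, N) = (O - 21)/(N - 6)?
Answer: -966/47 ≈ -20.553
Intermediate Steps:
a(O, N) = (-21 + O)/(-6 + N)
-21*a(-25, -41) = -21*(-21 - 25)/(-6 - 41) = -21*(-46)/(-47) = -(-21)*(-46)/47 = -21*46/47 = -966/47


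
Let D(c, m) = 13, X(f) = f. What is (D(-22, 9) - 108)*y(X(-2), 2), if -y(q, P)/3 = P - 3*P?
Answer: -1140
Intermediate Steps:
y(q, P) = 6*P (y(q, P) = -3*(P - 3*P) = -(-6)*P = 6*P)
(D(-22, 9) - 108)*y(X(-2), 2) = (13 - 108)*(6*2) = -95*12 = -1140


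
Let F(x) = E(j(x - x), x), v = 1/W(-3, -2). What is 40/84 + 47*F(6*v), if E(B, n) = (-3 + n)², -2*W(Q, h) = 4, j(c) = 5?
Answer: 35542/21 ≈ 1692.5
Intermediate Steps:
W(Q, h) = -2 (W(Q, h) = -½*4 = -2)
v = -½ (v = 1/(-2) = -½ ≈ -0.50000)
F(x) = (-3 + x)²
40/84 + 47*F(6*v) = 40/84 + 47*(-3 + 6*(-½))² = 40*(1/84) + 47*(-3 - 3)² = 10/21 + 47*(-6)² = 10/21 + 47*36 = 10/21 + 1692 = 35542/21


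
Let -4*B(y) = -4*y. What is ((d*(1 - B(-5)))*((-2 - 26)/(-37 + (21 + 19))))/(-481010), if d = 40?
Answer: 224/48101 ≈ 0.0046569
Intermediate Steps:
B(y) = y (B(y) = -(-1)*y = y)
((d*(1 - B(-5)))*((-2 - 26)/(-37 + (21 + 19))))/(-481010) = ((40*(1 - 1*(-5)))*((-2 - 26)/(-37 + (21 + 19))))/(-481010) = ((40*(1 + 5))*(-28/(-37 + 40)))*(-1/481010) = ((40*6)*(-28/3))*(-1/481010) = (240*(-28*⅓))*(-1/481010) = (240*(-28/3))*(-1/481010) = -2240*(-1/481010) = 224/48101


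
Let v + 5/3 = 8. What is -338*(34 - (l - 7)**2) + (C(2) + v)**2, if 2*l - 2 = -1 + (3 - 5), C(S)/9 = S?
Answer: 146027/18 ≈ 8112.6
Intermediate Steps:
v = 19/3 (v = -5/3 + 8 = 19/3 ≈ 6.3333)
C(S) = 9*S
l = -1/2 (l = 1 + (-1 + (3 - 5))/2 = 1 + (-1 - 2)/2 = 1 + (1/2)*(-3) = 1 - 3/2 = -1/2 ≈ -0.50000)
-338*(34 - (l - 7)**2) + (C(2) + v)**2 = -338*(34 - (-1/2 - 7)**2) + (9*2 + 19/3)**2 = -338*(34 - (-15/2)**2) + (18 + 19/3)**2 = -338*(34 - 1*225/4) + (73/3)**2 = -338*(34 - 225/4) + 5329/9 = -338*(-89/4) + 5329/9 = 15041/2 + 5329/9 = 146027/18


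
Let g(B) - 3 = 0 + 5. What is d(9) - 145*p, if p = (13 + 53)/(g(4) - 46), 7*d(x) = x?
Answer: 33666/133 ≈ 253.13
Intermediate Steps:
g(B) = 8 (g(B) = 3 + (0 + 5) = 3 + 5 = 8)
d(x) = x/7
p = -33/19 (p = (13 + 53)/(8 - 46) = 66/(-38) = 66*(-1/38) = -33/19 ≈ -1.7368)
d(9) - 145*p = (⅐)*9 - 145*(-33/19) = 9/7 + 4785/19 = 33666/133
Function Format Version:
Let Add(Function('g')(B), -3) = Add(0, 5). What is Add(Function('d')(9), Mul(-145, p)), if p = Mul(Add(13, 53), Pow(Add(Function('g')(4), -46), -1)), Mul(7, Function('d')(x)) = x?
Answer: Rational(33666, 133) ≈ 253.13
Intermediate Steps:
Function('g')(B) = 8 (Function('g')(B) = Add(3, Add(0, 5)) = Add(3, 5) = 8)
Function('d')(x) = Mul(Rational(1, 7), x)
p = Rational(-33, 19) (p = Mul(Add(13, 53), Pow(Add(8, -46), -1)) = Mul(66, Pow(-38, -1)) = Mul(66, Rational(-1, 38)) = Rational(-33, 19) ≈ -1.7368)
Add(Function('d')(9), Mul(-145, p)) = Add(Mul(Rational(1, 7), 9), Mul(-145, Rational(-33, 19))) = Add(Rational(9, 7), Rational(4785, 19)) = Rational(33666, 133)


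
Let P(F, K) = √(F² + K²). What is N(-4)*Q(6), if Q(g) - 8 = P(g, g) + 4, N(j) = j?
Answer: -48 - 24*√2 ≈ -81.941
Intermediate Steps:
Q(g) = 12 + √2*√(g²) (Q(g) = 8 + (√(g² + g²) + 4) = 8 + (√(2*g²) + 4) = 8 + (√2*√(g²) + 4) = 8 + (4 + √2*√(g²)) = 12 + √2*√(g²))
N(-4)*Q(6) = -4*(12 + √2*√(6²)) = -4*(12 + √2*√36) = -4*(12 + √2*6) = -4*(12 + 6*√2) = -48 - 24*√2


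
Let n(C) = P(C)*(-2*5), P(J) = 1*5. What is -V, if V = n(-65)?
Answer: 50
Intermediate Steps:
P(J) = 5
n(C) = -50 (n(C) = 5*(-2*5) = 5*(-10) = -50)
V = -50
-V = -1*(-50) = 50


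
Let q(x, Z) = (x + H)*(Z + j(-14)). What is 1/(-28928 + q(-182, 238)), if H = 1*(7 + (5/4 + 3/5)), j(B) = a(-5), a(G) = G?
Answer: -20/1385439 ≈ -1.4436e-5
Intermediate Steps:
j(B) = -5
H = 177/20 (H = 1*(7 + (5*(¼) + 3*(⅕))) = 1*(7 + (5/4 + ⅗)) = 1*(7 + 37/20) = 1*(177/20) = 177/20 ≈ 8.8500)
q(x, Z) = (-5 + Z)*(177/20 + x) (q(x, Z) = (x + 177/20)*(Z - 5) = (177/20 + x)*(-5 + Z) = (-5 + Z)*(177/20 + x))
1/(-28928 + q(-182, 238)) = 1/(-28928 + (-177/4 - 5*(-182) + (177/20)*238 + 238*(-182))) = 1/(-28928 + (-177/4 + 910 + 21063/10 - 43316)) = 1/(-28928 - 806879/20) = 1/(-1385439/20) = -20/1385439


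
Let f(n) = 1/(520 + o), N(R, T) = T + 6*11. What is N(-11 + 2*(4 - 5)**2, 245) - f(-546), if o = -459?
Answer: 18970/61 ≈ 310.98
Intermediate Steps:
N(R, T) = 66 + T (N(R, T) = T + 66 = 66 + T)
f(n) = 1/61 (f(n) = 1/(520 - 459) = 1/61)
N(-11 + 2*(4 - 5)**2, 245) - f(-546) = (66 + 245) - 1*1/61 = 311 - 1/61 = 18970/61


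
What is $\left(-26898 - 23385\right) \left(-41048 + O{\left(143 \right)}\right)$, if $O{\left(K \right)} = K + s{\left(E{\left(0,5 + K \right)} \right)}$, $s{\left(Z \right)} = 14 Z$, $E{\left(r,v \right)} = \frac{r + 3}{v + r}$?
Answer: $\frac{4113623691}{2} \approx 2.0568 \cdot 10^{9}$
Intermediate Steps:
$E{\left(r,v \right)} = \frac{3 + r}{r + v}$
$O{\left(K \right)} = K + \frac{42}{5 + K}$ ($O{\left(K \right)} = K + 14 \frac{3 + 0}{0 + \left(5 + K\right)} = K + 14 \frac{1}{5 + K} 3 = K + 14 \frac{3}{5 + K} = K + \frac{42}{5 + K}$)
$\left(-26898 - 23385\right) \left(-41048 + O{\left(143 \right)}\right) = \left(-26898 - 23385\right) \left(-41048 + \frac{42 + 143 \left(5 + 143\right)}{5 + 143}\right) = - 50283 \left(-41048 + \frac{42 + 143 \cdot 148}{148}\right) = - 50283 \left(-41048 + \frac{42 + 21164}{148}\right) = - 50283 \left(-41048 + \frac{1}{148} \cdot 21206\right) = - 50283 \left(-41048 + \frac{10603}{74}\right) = \left(-50283\right) \left(- \frac{3026949}{74}\right) = \frac{4113623691}{2}$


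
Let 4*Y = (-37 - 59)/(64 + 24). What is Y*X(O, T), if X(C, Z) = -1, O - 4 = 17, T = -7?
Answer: 3/11 ≈ 0.27273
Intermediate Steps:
O = 21 (O = 4 + 17 = 21)
Y = -3/11 (Y = ((-37 - 59)/(64 + 24))/4 = (-96/88)/4 = (-96*1/88)/4 = (¼)*(-12/11) = -3/11 ≈ -0.27273)
Y*X(O, T) = -3/11*(-1) = 3/11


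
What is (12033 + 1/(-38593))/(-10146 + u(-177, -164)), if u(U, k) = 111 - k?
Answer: -464389568/380951503 ≈ -1.2190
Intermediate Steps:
(12033 + 1/(-38593))/(-10146 + u(-177, -164)) = (12033 + 1/(-38593))/(-10146 + (111 - 1*(-164))) = (12033 - 1/38593)/(-10146 + (111 + 164)) = 464389568/(38593*(-10146 + 275)) = (464389568/38593)/(-9871) = (464389568/38593)*(-1/9871) = -464389568/380951503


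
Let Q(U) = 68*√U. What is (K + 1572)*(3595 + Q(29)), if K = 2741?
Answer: 15505235 + 293284*√29 ≈ 1.7085e+7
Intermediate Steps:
(K + 1572)*(3595 + Q(29)) = (2741 + 1572)*(3595 + 68*√29) = 4313*(3595 + 68*√29) = 15505235 + 293284*√29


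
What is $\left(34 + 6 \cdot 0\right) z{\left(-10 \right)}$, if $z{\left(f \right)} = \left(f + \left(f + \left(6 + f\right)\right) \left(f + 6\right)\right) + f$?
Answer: $1224$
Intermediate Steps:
$z{\left(f \right)} = 2 f + \left(6 + f\right) \left(6 + 2 f\right)$ ($z{\left(f \right)} = \left(f + \left(6 + 2 f\right) \left(6 + f\right)\right) + f = \left(f + \left(6 + f\right) \left(6 + 2 f\right)\right) + f = 2 f + \left(6 + f\right) \left(6 + 2 f\right)$)
$\left(34 + 6 \cdot 0\right) z{\left(-10 \right)} = \left(34 + 6 \cdot 0\right) \left(36 + 2 \left(-10\right)^{2} + 20 \left(-10\right)\right) = \left(34 + 0\right) \left(36 + 2 \cdot 100 - 200\right) = 34 \left(36 + 200 - 200\right) = 34 \cdot 36 = 1224$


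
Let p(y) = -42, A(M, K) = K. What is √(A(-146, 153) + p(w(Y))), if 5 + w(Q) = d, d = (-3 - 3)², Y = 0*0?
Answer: √111 ≈ 10.536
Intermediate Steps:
Y = 0
d = 36 (d = (-6)² = 36)
w(Q) = 31 (w(Q) = -5 + 36 = 31)
√(A(-146, 153) + p(w(Y))) = √(153 - 42) = √111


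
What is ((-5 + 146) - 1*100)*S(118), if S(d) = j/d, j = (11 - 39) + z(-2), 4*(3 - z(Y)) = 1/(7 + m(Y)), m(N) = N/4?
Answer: -26691/3068 ≈ -8.6998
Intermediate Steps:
m(N) = N/4 (m(N) = N*(1/4) = N/4)
z(Y) = 3 - 1/(4*(7 + Y/4))
j = -651/26 (j = (11 - 39) + (83 + 3*(-2))/(28 - 2) = -28 + (83 - 6)/26 = -28 + (1/26)*77 = -28 + 77/26 = -651/26 ≈ -25.038)
S(d) = -651/(26*d)
((-5 + 146) - 1*100)*S(118) = ((-5 + 146) - 1*100)*(-651/26/118) = (141 - 100)*(-651/26*1/118) = 41*(-651/3068) = -26691/3068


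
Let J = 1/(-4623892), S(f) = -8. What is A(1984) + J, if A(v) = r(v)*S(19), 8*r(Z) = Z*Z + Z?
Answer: -18209996430081/4623892 ≈ -3.9382e+6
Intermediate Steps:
J = -1/4623892 ≈ -2.1627e-7
r(Z) = Z/8 + Z²/8 (r(Z) = (Z*Z + Z)/8 = (Z² + Z)/8 = (Z + Z²)/8 = Z/8 + Z²/8)
A(v) = -v*(1 + v) (A(v) = (v*(1 + v)/8)*(-8) = -v*(1 + v))
A(1984) + J = -1*1984*(1 + 1984) - 1/4623892 = -1*1984*1985 - 1/4623892 = -3938240 - 1/4623892 = -18209996430081/4623892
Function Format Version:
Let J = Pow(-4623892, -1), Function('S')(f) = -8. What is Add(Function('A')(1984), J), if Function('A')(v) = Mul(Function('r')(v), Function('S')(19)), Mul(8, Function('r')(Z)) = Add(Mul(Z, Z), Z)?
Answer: Rational(-18209996430081, 4623892) ≈ -3.9382e+6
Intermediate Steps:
J = Rational(-1, 4623892) ≈ -2.1627e-7
Function('r')(Z) = Add(Mul(Rational(1, 8), Z), Mul(Rational(1, 8), Pow(Z, 2))) (Function('r')(Z) = Mul(Rational(1, 8), Add(Mul(Z, Z), Z)) = Mul(Rational(1, 8), Add(Pow(Z, 2), Z)) = Mul(Rational(1, 8), Add(Z, Pow(Z, 2))) = Add(Mul(Rational(1, 8), Z), Mul(Rational(1, 8), Pow(Z, 2))))
Function('A')(v) = Mul(-1, v, Add(1, v)) (Function('A')(v) = Mul(Mul(Rational(1, 8), v, Add(1, v)), -8) = Mul(-1, v, Add(1, v)))
Add(Function('A')(1984), J) = Add(Mul(-1, 1984, Add(1, 1984)), Rational(-1, 4623892)) = Add(Mul(-1, 1984, 1985), Rational(-1, 4623892)) = Add(-3938240, Rational(-1, 4623892)) = Rational(-18209996430081, 4623892)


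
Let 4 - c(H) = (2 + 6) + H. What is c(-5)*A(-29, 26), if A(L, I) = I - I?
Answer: 0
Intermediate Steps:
A(L, I) = 0
c(H) = -4 - H (c(H) = 4 - ((2 + 6) + H) = 4 - (8 + H) = 4 + (-8 - H) = -4 - H)
c(-5)*A(-29, 26) = (-4 - 1*(-5))*0 = (-4 + 5)*0 = 1*0 = 0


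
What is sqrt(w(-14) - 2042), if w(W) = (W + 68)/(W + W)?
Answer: I*sqrt(400610)/14 ≈ 45.21*I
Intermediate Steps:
w(W) = (68 + W)/(2*W) (w(W) = (68 + W)/((2*W)) = (68 + W)*(1/(2*W)) = (68 + W)/(2*W))
sqrt(w(-14) - 2042) = sqrt((1/2)*(68 - 14)/(-14) - 2042) = sqrt((1/2)*(-1/14)*54 - 2042) = sqrt(-27/14 - 2042) = sqrt(-28615/14) = I*sqrt(400610)/14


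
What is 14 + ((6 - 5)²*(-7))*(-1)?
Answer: 21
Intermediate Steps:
14 + ((6 - 5)²*(-7))*(-1) = 14 + (1²*(-7))*(-1) = 14 + (1*(-7))*(-1) = 14 - 7*(-1) = 14 + 7 = 21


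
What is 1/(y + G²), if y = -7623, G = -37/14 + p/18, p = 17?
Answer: -3969/30244238 ≈ -0.00013123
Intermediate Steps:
G = -107/63 (G = -37/14 + 17/18 = -107/63 ≈ -1.6984)
1/(y + G²) = 1/(-7623 + (-107/63)²) = 1/(-7623 + 11449/3969) = 1/(-30244238/3969) = -3969/30244238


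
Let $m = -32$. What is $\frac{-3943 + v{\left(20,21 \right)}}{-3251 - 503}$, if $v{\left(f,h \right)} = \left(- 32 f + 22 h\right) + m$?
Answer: $\frac{4153}{3754} \approx 1.1063$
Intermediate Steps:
$v{\left(f,h \right)} = -32 - 32 f + 22 h$ ($v{\left(f,h \right)} = \left(- 32 f + 22 h\right) - 32 = -32 - 32 f + 22 h$)
$\frac{-3943 + v{\left(20,21 \right)}}{-3251 - 503} = \frac{-3943 - 210}{-3251 - 503} = \frac{-3943 - 210}{-3754} = \left(-3943 - 210\right) \left(- \frac{1}{3754}\right) = \left(-4153\right) \left(- \frac{1}{3754}\right) = \frac{4153}{3754}$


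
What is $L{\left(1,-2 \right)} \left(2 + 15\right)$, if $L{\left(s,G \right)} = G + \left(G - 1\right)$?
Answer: $-85$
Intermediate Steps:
$L{\left(s,G \right)} = -1 + 2 G$ ($L{\left(s,G \right)} = G + \left(-1 + G\right) = -1 + 2 G$)
$L{\left(1,-2 \right)} \left(2 + 15\right) = \left(-1 + 2 \left(-2\right)\right) \left(2 + 15\right) = \left(-1 - 4\right) 17 = \left(-5\right) 17 = -85$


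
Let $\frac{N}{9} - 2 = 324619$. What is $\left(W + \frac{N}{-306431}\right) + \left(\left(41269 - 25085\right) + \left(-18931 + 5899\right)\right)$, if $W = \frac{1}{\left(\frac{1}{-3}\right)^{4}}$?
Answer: $\frac{987769834}{306431} \approx 3223.5$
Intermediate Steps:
$N = 2921589$ ($N = 18 + 9 \cdot 324619 = 18 + 2921571 = 2921589$)
$W = 81$ ($W = \frac{1}{\left(- \frac{1}{3}\right)^{4}} = \frac{1}{\frac{1}{81}} = 81$)
$\left(W + \frac{N}{-306431}\right) + \left(\left(41269 - 25085\right) + \left(-18931 + 5899\right)\right) = \left(81 + \frac{2921589}{-306431}\right) + \left(\left(41269 - 25085\right) + \left(-18931 + 5899\right)\right) = \left(81 + 2921589 \left(- \frac{1}{306431}\right)\right) + \left(16184 - 13032\right) = \left(81 - \frac{2921589}{306431}\right) + 3152 = \frac{21899322}{306431} + 3152 = \frac{987769834}{306431}$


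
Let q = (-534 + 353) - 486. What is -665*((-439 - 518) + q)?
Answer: 1079960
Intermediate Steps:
q = -667 (q = -181 - 486 = -667)
-665*((-439 - 518) + q) = -665*((-439 - 518) - 667) = -665*(-957 - 667) = -665*(-1624) = 1079960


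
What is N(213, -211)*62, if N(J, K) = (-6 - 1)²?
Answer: 3038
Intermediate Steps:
N(J, K) = 49 (N(J, K) = (-7)² = 49)
N(213, -211)*62 = 49*62 = 3038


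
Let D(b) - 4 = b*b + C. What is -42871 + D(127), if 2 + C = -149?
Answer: -26889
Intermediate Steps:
C = -151 (C = -2 - 149 = -151)
D(b) = -147 + b² (D(b) = 4 + (b*b - 151) = 4 + (b² - 151) = 4 + (-151 + b²) = -147 + b²)
-42871 + D(127) = -42871 + (-147 + 127²) = -42871 + (-147 + 16129) = -42871 + 15982 = -26889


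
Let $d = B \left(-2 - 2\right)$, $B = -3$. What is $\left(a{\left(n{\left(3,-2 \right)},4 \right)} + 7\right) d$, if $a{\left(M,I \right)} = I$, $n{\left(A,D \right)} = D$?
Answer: $132$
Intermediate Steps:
$d = 12$ ($d = - 3 \left(-2 - 2\right) = \left(-3\right) \left(-4\right) = 12$)
$\left(a{\left(n{\left(3,-2 \right)},4 \right)} + 7\right) d = \left(4 + 7\right) 12 = 11 \cdot 12 = 132$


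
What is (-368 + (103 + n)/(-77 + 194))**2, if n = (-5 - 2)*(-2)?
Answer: 134689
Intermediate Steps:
n = 14 (n = -7*(-2) = 14)
(-368 + (103 + n)/(-77 + 194))**2 = (-368 + (103 + 14)/(-77 + 194))**2 = (-368 + 117/117)**2 = (-368 + 117*(1/117))**2 = (-368 + 1)**2 = (-367)**2 = 134689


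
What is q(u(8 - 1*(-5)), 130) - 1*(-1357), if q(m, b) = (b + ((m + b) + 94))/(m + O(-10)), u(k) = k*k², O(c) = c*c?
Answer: 3119580/2297 ≈ 1358.1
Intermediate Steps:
O(c) = c²
u(k) = k³
q(m, b) = (94 + m + 2*b)/(100 + m) (q(m, b) = (b + ((m + b) + 94))/(m + (-10)²) = (b + ((b + m) + 94))/(m + 100) = (b + (94 + b + m))/(100 + m) = (94 + m + 2*b)/(100 + m))
q(u(8 - 1*(-5)), 130) - 1*(-1357) = (94 + (8 - 1*(-5))³ + 2*130)/(100 + (8 - 1*(-5))³) - 1*(-1357) = (94 + (8 + 5)³ + 260)/(100 + (8 + 5)³) + 1357 = (94 + 13³ + 260)/(100 + 13³) + 1357 = (94 + 2197 + 260)/(100 + 2197) + 1357 = 2551/2297 + 1357 = 3119580/2297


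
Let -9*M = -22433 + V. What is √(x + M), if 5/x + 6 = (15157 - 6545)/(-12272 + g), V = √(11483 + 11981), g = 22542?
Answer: √(3938051498282 - 351231008*√5866)/39756 ≈ 49.745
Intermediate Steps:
V = 2*√5866 (V = √23464 = 2*√5866 ≈ 153.18)
M = 22433/9 - 2*√5866/9 (M = -(-22433 + 2*√5866)/9 = 22433/9 - 2*√5866/9 ≈ 2475.5)
x = -25675/26504 (x = 5/(-6 + (15157 - 6545)/(-12272 + 22542)) = 5/(-6 + 8612/10270) = 5/(-6 + 8612*(1/10270)) = 5/(-6 + 4306/5135) = 5/(-26504/5135) = 5*(-5135/26504) = -25675/26504 ≈ -0.96872)
√(x + M) = √(-25675/26504 + (22433/9 - 2*√5866/9)) = √(594333157/238536 - 2*√5866/9)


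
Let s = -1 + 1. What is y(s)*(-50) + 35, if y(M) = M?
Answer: 35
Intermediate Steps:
s = 0
y(s)*(-50) + 35 = 0*(-50) + 35 = 0 + 35 = 35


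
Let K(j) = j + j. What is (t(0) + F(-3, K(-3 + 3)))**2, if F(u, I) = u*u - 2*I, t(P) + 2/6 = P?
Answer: 676/9 ≈ 75.111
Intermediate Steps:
t(P) = -1/3 + P
K(j) = 2*j
F(u, I) = u**2 - 2*I
(t(0) + F(-3, K(-3 + 3)))**2 = ((-1/3 + 0) + ((-3)**2 - 4*(-3 + 3)))**2 = (-1/3 + (9 - 4*0))**2 = (-1/3 + (9 - 2*0))**2 = (-1/3 + (9 + 0))**2 = (-1/3 + 9)**2 = (26/3)**2 = 676/9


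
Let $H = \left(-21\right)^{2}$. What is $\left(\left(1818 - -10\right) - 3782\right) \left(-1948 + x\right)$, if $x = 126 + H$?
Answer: $2698474$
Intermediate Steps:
$H = 441$
$x = 567$ ($x = 126 + 441 = 567$)
$\left(\left(1818 - -10\right) - 3782\right) \left(-1948 + x\right) = \left(\left(1818 - -10\right) - 3782\right) \left(-1948 + 567\right) = \left(\left(1818 + 10\right) - 3782\right) \left(-1381\right) = \left(1828 - 3782\right) \left(-1381\right) = \left(-1954\right) \left(-1381\right) = 2698474$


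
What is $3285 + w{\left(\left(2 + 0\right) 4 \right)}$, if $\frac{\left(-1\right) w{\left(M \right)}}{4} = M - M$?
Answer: $3285$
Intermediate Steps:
$w{\left(M \right)} = 0$ ($w{\left(M \right)} = - 4 \left(M - M\right) = \left(-4\right) 0 = 0$)
$3285 + w{\left(\left(2 + 0\right) 4 \right)} = 3285 + 0 = 3285$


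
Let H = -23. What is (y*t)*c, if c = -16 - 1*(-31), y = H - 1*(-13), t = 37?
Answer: -5550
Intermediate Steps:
y = -10 (y = -23 - 1*(-13) = -23 + 13 = -10)
c = 15 (c = -16 + 31 = 15)
(y*t)*c = -10*37*15 = -370*15 = -5550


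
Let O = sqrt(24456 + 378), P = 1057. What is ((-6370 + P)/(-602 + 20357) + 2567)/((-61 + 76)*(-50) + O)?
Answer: -422548100/118017687 - 8450962*sqrt(24834)/1770265305 ≈ -4.3327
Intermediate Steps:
O = sqrt(24834) ≈ 157.59
((-6370 + P)/(-602 + 20357) + 2567)/((-61 + 76)*(-50) + O) = ((-6370 + 1057)/(-602 + 20357) + 2567)/((-61 + 76)*(-50) + sqrt(24834)) = (-5313/19755 + 2567)/(15*(-50) + sqrt(24834)) = (-5313*1/19755 + 2567)/(-750 + sqrt(24834)) = (-1771/6585 + 2567)/(-750 + sqrt(24834)) = 16901924/(6585*(-750 + sqrt(24834)))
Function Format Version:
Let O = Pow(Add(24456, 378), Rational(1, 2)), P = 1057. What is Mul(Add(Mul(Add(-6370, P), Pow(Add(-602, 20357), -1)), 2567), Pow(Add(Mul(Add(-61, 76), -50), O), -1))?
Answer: Add(Rational(-422548100, 118017687), Mul(Rational(-8450962, 1770265305), Pow(24834, Rational(1, 2)))) ≈ -4.3327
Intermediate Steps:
O = Pow(24834, Rational(1, 2)) ≈ 157.59
Mul(Add(Mul(Add(-6370, P), Pow(Add(-602, 20357), -1)), 2567), Pow(Add(Mul(Add(-61, 76), -50), O), -1)) = Mul(Add(Mul(Add(-6370, 1057), Pow(Add(-602, 20357), -1)), 2567), Pow(Add(Mul(Add(-61, 76), -50), Pow(24834, Rational(1, 2))), -1)) = Mul(Add(Mul(-5313, Pow(19755, -1)), 2567), Pow(Add(Mul(15, -50), Pow(24834, Rational(1, 2))), -1)) = Mul(Add(Mul(-5313, Rational(1, 19755)), 2567), Pow(Add(-750, Pow(24834, Rational(1, 2))), -1)) = Mul(Add(Rational(-1771, 6585), 2567), Pow(Add(-750, Pow(24834, Rational(1, 2))), -1)) = Mul(Rational(16901924, 6585), Pow(Add(-750, Pow(24834, Rational(1, 2))), -1))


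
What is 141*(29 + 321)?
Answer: 49350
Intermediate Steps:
141*(29 + 321) = 141*350 = 49350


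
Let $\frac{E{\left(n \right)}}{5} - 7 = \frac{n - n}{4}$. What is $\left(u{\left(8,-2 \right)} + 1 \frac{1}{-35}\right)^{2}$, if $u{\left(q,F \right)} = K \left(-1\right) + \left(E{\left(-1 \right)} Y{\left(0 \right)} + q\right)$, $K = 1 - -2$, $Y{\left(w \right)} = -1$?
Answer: $\frac{1104601}{1225} \approx 901.71$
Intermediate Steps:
$K = 3$ ($K = 1 + 2 = 3$)
$E{\left(n \right)} = 35$ ($E{\left(n \right)} = 35 + 5 \frac{n - n}{4} = 35 + 5 \cdot 0 \cdot \frac{1}{4} = 35 + 5 \cdot 0 = 35 + 0 = 35$)
$u{\left(q,F \right)} = -38 + q$ ($u{\left(q,F \right)} = 3 \left(-1\right) + \left(35 \left(-1\right) + q\right) = -3 + \left(-35 + q\right) = -38 + q$)
$\left(u{\left(8,-2 \right)} + 1 \frac{1}{-35}\right)^{2} = \left(\left(-38 + 8\right) + 1 \frac{1}{-35}\right)^{2} = \left(-30 + 1 \left(- \frac{1}{35}\right)\right)^{2} = \left(-30 - \frac{1}{35}\right)^{2} = \left(- \frac{1051}{35}\right)^{2} = \frac{1104601}{1225}$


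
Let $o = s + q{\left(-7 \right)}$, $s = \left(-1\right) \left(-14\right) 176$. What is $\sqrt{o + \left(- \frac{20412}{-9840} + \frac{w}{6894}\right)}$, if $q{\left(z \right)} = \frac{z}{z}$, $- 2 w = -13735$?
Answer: $\frac{\sqrt{547728501078830}}{471090} \approx 49.68$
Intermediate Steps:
$w = \frac{13735}{2}$ ($w = \left(- \frac{1}{2}\right) \left(-13735\right) = \frac{13735}{2} \approx 6867.5$)
$q{\left(z \right)} = 1$
$s = 2464$ ($s = 14 \cdot 176 = 2464$)
$o = 2465$ ($o = 2464 + 1 = 2465$)
$\sqrt{o + \left(- \frac{20412}{-9840} + \frac{w}{6894}\right)} = \sqrt{2465 + \left(- \frac{20412}{-9840} + \frac{13735}{2 \cdot 6894}\right)} = \sqrt{2465 + \left(\left(-20412\right) \left(- \frac{1}{9840}\right) + \frac{13735}{2} \cdot \frac{1}{6894}\right)} = \sqrt{2465 + \left(\frac{1701}{820} + \frac{13735}{13788}\right)} = \sqrt{2465 + \frac{4339511}{1413270}} = \sqrt{\frac{3488050061}{1413270}} = \frac{\sqrt{547728501078830}}{471090}$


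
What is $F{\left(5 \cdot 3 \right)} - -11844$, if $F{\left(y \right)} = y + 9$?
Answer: $11868$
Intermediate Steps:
$F{\left(y \right)} = 9 + y$
$F{\left(5 \cdot 3 \right)} - -11844 = \left(9 + 5 \cdot 3\right) - -11844 = \left(9 + 15\right) + 11844 = 24 + 11844 = 11868$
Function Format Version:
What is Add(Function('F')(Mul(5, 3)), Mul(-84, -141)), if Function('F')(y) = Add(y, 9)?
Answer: 11868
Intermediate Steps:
Function('F')(y) = Add(9, y)
Add(Function('F')(Mul(5, 3)), Mul(-84, -141)) = Add(Add(9, Mul(5, 3)), Mul(-84, -141)) = Add(Add(9, 15), 11844) = Add(24, 11844) = 11868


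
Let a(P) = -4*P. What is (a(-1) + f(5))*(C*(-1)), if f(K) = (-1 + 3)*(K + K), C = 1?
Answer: -24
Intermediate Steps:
f(K) = 4*K (f(K) = 2*(2*K) = 4*K)
(a(-1) + f(5))*(C*(-1)) = (-4*(-1) + 4*5)*(1*(-1)) = (4 + 20)*(-1) = 24*(-1) = -24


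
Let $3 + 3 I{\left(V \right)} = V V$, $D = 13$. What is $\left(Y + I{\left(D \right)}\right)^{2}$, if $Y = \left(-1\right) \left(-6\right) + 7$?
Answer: $\frac{42025}{9} \approx 4669.4$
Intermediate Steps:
$I{\left(V \right)} = -1 + \frac{V^{2}}{3}$ ($I{\left(V \right)} = -1 + \frac{V V}{3} = -1 + \frac{V^{2}}{3}$)
$Y = 13$ ($Y = 6 + 7 = 13$)
$\left(Y + I{\left(D \right)}\right)^{2} = \left(13 - \left(1 - \frac{13^{2}}{3}\right)\right)^{2} = \left(13 + \left(-1 + \frac{1}{3} \cdot 169\right)\right)^{2} = \left(13 + \left(-1 + \frac{169}{3}\right)\right)^{2} = \left(13 + \frac{166}{3}\right)^{2} = \left(\frac{205}{3}\right)^{2} = \frac{42025}{9}$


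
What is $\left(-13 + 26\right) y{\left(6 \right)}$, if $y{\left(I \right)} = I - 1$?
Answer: $65$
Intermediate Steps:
$y{\left(I \right)} = -1 + I$
$\left(-13 + 26\right) y{\left(6 \right)} = \left(-13 + 26\right) \left(-1 + 6\right) = 13 \cdot 5 = 65$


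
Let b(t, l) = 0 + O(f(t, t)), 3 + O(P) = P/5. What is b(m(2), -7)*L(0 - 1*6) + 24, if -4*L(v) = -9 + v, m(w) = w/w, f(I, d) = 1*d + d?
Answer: 57/4 ≈ 14.250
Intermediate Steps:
f(I, d) = 2*d (f(I, d) = d + d = 2*d)
O(P) = -3 + P/5
m(w) = 1
b(t, l) = -3 + 2*t/5 (b(t, l) = 0 + (-3 + (2*t)/5) = 0 + (-3 + 2*t/5) = -3 + 2*t/5)
L(v) = 9/4 - v/4 (L(v) = -(-9 + v)/4 = 9/4 - v/4)
b(m(2), -7)*L(0 - 1*6) + 24 = (-3 + (2/5)*1)*(9/4 - (0 - 1*6)/4) + 24 = (-3 + 2/5)*(9/4 - (0 - 6)/4) + 24 = -13*(9/4 - 1/4*(-6))/5 + 24 = -13*(9/4 + 3/2)/5 + 24 = -13/5*15/4 + 24 = -39/4 + 24 = 57/4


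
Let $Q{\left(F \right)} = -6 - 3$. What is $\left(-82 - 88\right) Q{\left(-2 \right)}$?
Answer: $1530$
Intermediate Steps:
$Q{\left(F \right)} = -9$ ($Q{\left(F \right)} = -6 - 3 = -9$)
$\left(-82 - 88\right) Q{\left(-2 \right)} = \left(-82 - 88\right) \left(-9\right) = \left(-170\right) \left(-9\right) = 1530$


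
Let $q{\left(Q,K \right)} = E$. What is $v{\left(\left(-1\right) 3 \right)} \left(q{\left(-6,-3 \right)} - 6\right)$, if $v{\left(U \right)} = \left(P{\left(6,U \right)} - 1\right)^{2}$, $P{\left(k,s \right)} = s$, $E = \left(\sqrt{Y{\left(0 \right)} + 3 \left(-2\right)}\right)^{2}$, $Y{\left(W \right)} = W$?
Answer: $-192$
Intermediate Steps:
$E = -6$ ($E = \left(\sqrt{0 + 3 \left(-2\right)}\right)^{2} = \left(\sqrt{0 - 6}\right)^{2} = \left(\sqrt{-6}\right)^{2} = \left(i \sqrt{6}\right)^{2} = -6$)
$q{\left(Q,K \right)} = -6$
$v{\left(U \right)} = \left(-1 + U\right)^{2}$ ($v{\left(U \right)} = \left(U - 1\right)^{2} = \left(-1 + U\right)^{2}$)
$v{\left(\left(-1\right) 3 \right)} \left(q{\left(-6,-3 \right)} - 6\right) = \left(-1 - 3\right)^{2} \left(-6 - 6\right) = \left(-1 - 3\right)^{2} \left(-12\right) = \left(-4\right)^{2} \left(-12\right) = 16 \left(-12\right) = -192$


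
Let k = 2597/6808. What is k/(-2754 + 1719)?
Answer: -2597/7046280 ≈ -0.00036856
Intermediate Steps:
k = 2597/6808 (k = 2597*(1/6808) = 2597/6808 ≈ 0.38146)
k/(-2754 + 1719) = 2597/(6808*(-2754 + 1719)) = (2597/6808)/(-1035) = (2597/6808)*(-1/1035) = -2597/7046280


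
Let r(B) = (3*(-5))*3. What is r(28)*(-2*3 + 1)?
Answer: 225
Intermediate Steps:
r(B) = -45 (r(B) = -15*3 = -45)
r(28)*(-2*3 + 1) = -45*(-2*3 + 1) = -45*(-6 + 1) = -45*(-5) = 225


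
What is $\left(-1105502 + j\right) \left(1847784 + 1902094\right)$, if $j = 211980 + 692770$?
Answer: $-752795508256$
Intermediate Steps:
$j = 904750$
$\left(-1105502 + j\right) \left(1847784 + 1902094\right) = \left(-1105502 + 904750\right) \left(1847784 + 1902094\right) = \left(-200752\right) 3749878 = -752795508256$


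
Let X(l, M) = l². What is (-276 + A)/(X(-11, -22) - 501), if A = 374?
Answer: -49/190 ≈ -0.25789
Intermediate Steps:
(-276 + A)/(X(-11, -22) - 501) = (-276 + 374)/((-11)² - 501) = 98/(121 - 501) = 98/(-380) = 98*(-1/380) = -49/190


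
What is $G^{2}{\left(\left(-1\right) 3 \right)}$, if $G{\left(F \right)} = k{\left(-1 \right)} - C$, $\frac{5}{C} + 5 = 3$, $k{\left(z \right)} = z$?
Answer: $\frac{9}{4} \approx 2.25$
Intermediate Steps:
$C = - \frac{5}{2}$ ($C = \frac{5}{-5 + 3} = \frac{5}{-2} = 5 \left(- \frac{1}{2}\right) = - \frac{5}{2} \approx -2.5$)
$G{\left(F \right)} = \frac{3}{2}$ ($G{\left(F \right)} = -1 - - \frac{5}{2} = -1 + \frac{5}{2} = \frac{3}{2}$)
$G^{2}{\left(\left(-1\right) 3 \right)} = \left(\frac{3}{2}\right)^{2} = \frac{9}{4}$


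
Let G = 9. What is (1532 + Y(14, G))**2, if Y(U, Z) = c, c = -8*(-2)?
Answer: 2396304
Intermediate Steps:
c = 16
Y(U, Z) = 16
(1532 + Y(14, G))**2 = (1532 + 16)**2 = 1548**2 = 2396304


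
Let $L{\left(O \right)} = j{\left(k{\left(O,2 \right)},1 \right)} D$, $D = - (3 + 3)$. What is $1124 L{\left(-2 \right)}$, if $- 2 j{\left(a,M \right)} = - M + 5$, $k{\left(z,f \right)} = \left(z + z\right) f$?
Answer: $13488$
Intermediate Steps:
$k{\left(z,f \right)} = 2 f z$ ($k{\left(z,f \right)} = 2 z f = 2 f z$)
$j{\left(a,M \right)} = - \frac{5}{2} + \frac{M}{2}$ ($j{\left(a,M \right)} = - \frac{- M + 5}{2} = - \frac{5 - M}{2} = - \frac{5}{2} + \frac{M}{2}$)
$D = -6$ ($D = \left(-1\right) 6 = -6$)
$L{\left(O \right)} = 12$ ($L{\left(O \right)} = \left(- \frac{5}{2} + \frac{1}{2} \cdot 1\right) \left(-6\right) = \left(- \frac{5}{2} + \frac{1}{2}\right) \left(-6\right) = \left(-2\right) \left(-6\right) = 12$)
$1124 L{\left(-2 \right)} = 1124 \cdot 12 = 13488$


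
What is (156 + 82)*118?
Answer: 28084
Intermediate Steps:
(156 + 82)*118 = 238*118 = 28084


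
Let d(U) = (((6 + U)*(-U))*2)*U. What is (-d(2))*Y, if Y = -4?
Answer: -256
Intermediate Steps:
d(U) = -2*U**2*(6 + U) (d(U) = (-U*(6 + U)*2)*U = (-2*U*(6 + U))*U = -2*U**2*(6 + U))
(-d(2))*Y = -2*2**2*(-6 - 1*2)*(-4) = -2*4*(-6 - 2)*(-4) = -2*4*(-8)*(-4) = -1*(-64)*(-4) = 64*(-4) = -256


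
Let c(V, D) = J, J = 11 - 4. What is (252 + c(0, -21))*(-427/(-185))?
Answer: 2989/5 ≈ 597.80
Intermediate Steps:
J = 7
c(V, D) = 7
(252 + c(0, -21))*(-427/(-185)) = (252 + 7)*(-427/(-185)) = 259*(-427*(-1/185)) = 259*(427/185) = 2989/5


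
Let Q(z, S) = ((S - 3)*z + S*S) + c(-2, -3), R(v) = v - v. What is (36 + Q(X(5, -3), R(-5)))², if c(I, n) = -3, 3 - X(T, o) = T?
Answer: 1521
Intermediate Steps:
X(T, o) = 3 - T
R(v) = 0
Q(z, S) = -3 + S² + z*(-3 + S) (Q(z, S) = ((S - 3)*z + S*S) - 3 = ((-3 + S)*z + S²) - 3 = (z*(-3 + S) + S²) - 3 = (S² + z*(-3 + S)) - 3 = -3 + S² + z*(-3 + S))
(36 + Q(X(5, -3), R(-5)))² = (36 + (-3 + 0² - 3*(3 - 1*5) + 0*(3 - 1*5)))² = (36 + (-3 + 0 - 3*(3 - 5) + 0*(3 - 5)))² = (36 + (-3 + 0 - 3*(-2) + 0*(-2)))² = (36 + (-3 + 0 + 6 + 0))² = (36 + 3)² = 39² = 1521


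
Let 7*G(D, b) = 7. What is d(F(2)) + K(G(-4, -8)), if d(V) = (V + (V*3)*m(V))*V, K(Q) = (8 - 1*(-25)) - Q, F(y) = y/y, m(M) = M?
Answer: 36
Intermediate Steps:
F(y) = 1
G(D, b) = 1 (G(D, b) = (⅐)*7 = 1)
K(Q) = 33 - Q (K(Q) = (8 + 25) - Q = 33 - Q)
d(V) = V*(V + 3*V²) (d(V) = (V + (V*3)*V)*V = (V + (3*V)*V)*V = (V + 3*V²)*V = V*(V + 3*V²))
d(F(2)) + K(G(-4, -8)) = 1²*(1 + 3*1) + (33 - 1*1) = 1*(1 + 3) + (33 - 1) = 1*4 + 32 = 4 + 32 = 36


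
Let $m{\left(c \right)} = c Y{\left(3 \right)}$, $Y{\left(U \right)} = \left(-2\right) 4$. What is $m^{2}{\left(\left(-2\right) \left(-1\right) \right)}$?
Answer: $256$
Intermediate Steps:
$Y{\left(U \right)} = -8$
$m{\left(c \right)} = - 8 c$ ($m{\left(c \right)} = c \left(-8\right) = - 8 c$)
$m^{2}{\left(\left(-2\right) \left(-1\right) \right)} = \left(- 8 \left(\left(-2\right) \left(-1\right)\right)\right)^{2} = \left(\left(-8\right) 2\right)^{2} = \left(-16\right)^{2} = 256$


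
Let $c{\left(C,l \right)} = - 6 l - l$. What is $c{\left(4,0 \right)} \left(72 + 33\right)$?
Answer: $0$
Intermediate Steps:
$c{\left(C,l \right)} = - 7 l$
$c{\left(4,0 \right)} \left(72 + 33\right) = \left(-7\right) 0 \left(72 + 33\right) = 0 \cdot 105 = 0$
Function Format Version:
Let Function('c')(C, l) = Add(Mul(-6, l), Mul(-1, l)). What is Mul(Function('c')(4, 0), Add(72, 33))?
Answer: 0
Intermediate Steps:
Function('c')(C, l) = Mul(-7, l)
Mul(Function('c')(4, 0), Add(72, 33)) = Mul(Mul(-7, 0), Add(72, 33)) = Mul(0, 105) = 0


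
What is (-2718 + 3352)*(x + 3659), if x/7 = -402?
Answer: 535730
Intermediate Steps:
x = -2814 (x = 7*(-402) = -2814)
(-2718 + 3352)*(x + 3659) = (-2718 + 3352)*(-2814 + 3659) = 634*845 = 535730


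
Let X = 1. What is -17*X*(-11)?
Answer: 187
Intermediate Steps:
-17*X*(-11) = -17*1*(-11) = -17*(-11) = 187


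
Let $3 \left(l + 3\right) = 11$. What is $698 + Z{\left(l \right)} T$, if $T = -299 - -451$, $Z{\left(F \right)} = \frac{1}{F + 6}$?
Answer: $\frac{3604}{5} \approx 720.8$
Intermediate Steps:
$l = \frac{2}{3}$ ($l = -3 + \frac{1}{3} \cdot 11 = -3 + \frac{11}{3} = \frac{2}{3} \approx 0.66667$)
$Z{\left(F \right)} = \frac{1}{6 + F}$
$T = 152$ ($T = -299 + 451 = 152$)
$698 + Z{\left(l \right)} T = 698 + \frac{1}{6 + \frac{2}{3}} \cdot 152 = 698 + \frac{1}{\frac{20}{3}} \cdot 152 = 698 + \frac{3}{20} \cdot 152 = 698 + \frac{114}{5} = \frac{3604}{5}$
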